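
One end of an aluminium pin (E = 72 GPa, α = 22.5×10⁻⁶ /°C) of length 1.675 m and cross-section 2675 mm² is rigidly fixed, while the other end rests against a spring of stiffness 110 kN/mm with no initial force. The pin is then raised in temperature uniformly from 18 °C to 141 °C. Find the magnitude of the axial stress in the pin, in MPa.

σ ≈ 97.4 MPa (compressive)

Free thermal expansion: δ_free = αΔT L = 22.5×10⁻⁶ × 123 × 1675 = 4.636 mm.
Let P be the compressive force at the spring. The pin shortens elastically by PL/(AE) and the spring compresses by P/k; together these equal δ_free.
P [ L/(AE) + 1/k ] = δ_free → P [ 1675/(2675×72×10³) + 1/(110×10³) ] = 4.636.
P = 4.636 / 1.779×10⁻⁵ = 260600 N.
σ = P/A = 260600/2675 = 97.42 MPa.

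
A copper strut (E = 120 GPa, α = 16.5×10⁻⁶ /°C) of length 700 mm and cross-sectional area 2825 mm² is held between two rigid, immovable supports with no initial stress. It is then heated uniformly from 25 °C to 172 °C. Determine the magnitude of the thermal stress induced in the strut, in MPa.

With length fixed, the mechanical strain must cancel the thermal strain αΔT = 16.5×10⁻⁶ × 147 = 2425.5×10⁻⁶.
σ = EαΔT = 120×10³ × 16.5×10⁻⁶ × 147 = 291.1 MPa (compressive; the strut is trying to expand).

σ ≈ 291 MPa (compressive)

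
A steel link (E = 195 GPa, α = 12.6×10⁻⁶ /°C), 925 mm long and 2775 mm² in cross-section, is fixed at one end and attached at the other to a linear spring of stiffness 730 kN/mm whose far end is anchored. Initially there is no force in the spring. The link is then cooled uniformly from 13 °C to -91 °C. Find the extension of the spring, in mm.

Free thermal contraction: δ_free = αΔT L = 12.6×10⁻⁶ × 104 × 925 = 1.212 mm.
With a force P in the spring, the elastic change of the link is PL/(AE) and that of the spring is P/k; compatibility requires their sum to equal δ_free.
So P = δ_free / [L/(AE) + 1/k] = 1.212 / [ 925/(2775×195×10³) + 1/(730×10³) ].
P = 1.212 / 3.079×10⁻⁶ = 393600 N.
Spring extension = P/k = 393600/(730×10³) = 0.5392 mm.

δ ≈ 0.539 mm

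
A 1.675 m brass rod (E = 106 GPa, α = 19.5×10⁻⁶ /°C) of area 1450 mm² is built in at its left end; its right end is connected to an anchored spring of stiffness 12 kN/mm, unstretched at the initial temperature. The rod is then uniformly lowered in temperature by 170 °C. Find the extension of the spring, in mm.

δ ≈ 4.91 mm

Free thermal contraction: δ_free = αΔT L = 19.5×10⁻⁶ × 170 × 1675 = 5.553 mm.
Let P be the tensile force in the spring. The rod extends elastically by PL/(AE) and the spring stretches by P/k; together these equal δ_free.
P [ L/(AE) + 1/k ] = δ_free → P [ 1675/(1450×106×10³) + 1/(12×10³) ] = 5.553.
P = 5.553 / 9.423×10⁻⁵ = 58930 N.
Spring extension = P/k = 58930/(12×10³) = 4.91 mm.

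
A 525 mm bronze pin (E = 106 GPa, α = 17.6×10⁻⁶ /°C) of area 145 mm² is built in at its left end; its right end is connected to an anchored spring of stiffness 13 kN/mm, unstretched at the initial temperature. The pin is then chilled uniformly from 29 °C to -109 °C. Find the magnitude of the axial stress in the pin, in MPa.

The unrestrained thermal change is αΔT L = 17.6×10⁻⁶ × 138 × 525 = 1.275 mm.
Let P be the tensile force in the spring. The pin extends elastically by PL/(AE) and the spring stretches by P/k; together these equal δ_free.
So P = δ_free / [L/(AE) + 1/k] = 1.275 / [ 525/(145×106×10³) + 1/(13×10³) ].
P = 1.275 / 0.0001111 = 11480 N.
σ = P/A = 11480/145 = 79.17 MPa.

σ ≈ 79.2 MPa (tensile)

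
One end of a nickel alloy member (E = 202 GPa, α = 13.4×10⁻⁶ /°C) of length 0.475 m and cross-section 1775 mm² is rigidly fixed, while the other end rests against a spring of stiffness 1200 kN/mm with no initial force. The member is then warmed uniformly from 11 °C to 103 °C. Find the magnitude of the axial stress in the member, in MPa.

σ ≈ 153 MPa (compressive)

The unrestrained thermal change is αΔT L = 13.4×10⁻⁶ × 92 × 475 = 0.5856 mm.
With a force P in the spring, the elastic change of the member is PL/(AE) and that of the spring is P/k; compatibility requires their sum to equal δ_free.
So P = δ_free / [L/(AE) + 1/k] = 0.5856 / [ 475/(1775×202×10³) + 1/(1200×10³) ].
P = 0.5856 / 2.158×10⁻⁶ = 271300 N.
σ = P/A = 271300/1775 = 152.9 MPa.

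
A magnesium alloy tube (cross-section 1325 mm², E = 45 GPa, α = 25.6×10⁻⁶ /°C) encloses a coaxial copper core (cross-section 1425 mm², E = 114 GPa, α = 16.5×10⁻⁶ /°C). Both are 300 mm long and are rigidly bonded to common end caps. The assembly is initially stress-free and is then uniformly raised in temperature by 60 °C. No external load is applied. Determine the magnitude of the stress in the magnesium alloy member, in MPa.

The magnesium alloy has the larger α, so on heating it would change length more than the copper if both were free. The rigid plates force a common final length, so the magnesium alloy is put into compression and the copper into tension, with equal and opposite forces P (no external load).
Equating the net (thermal + elastic) strains gives |α₁ − α₂|·ΔT = P·[1/(A₁E₁) + 1/(A₂E₂)].
|α₁ − α₂|·ΔT = 9.1×10⁻⁶ × 60 = 0.000546.
1/(A₁E₁) + 1/(A₂E₂) = 1/(1325×45×10³) + 1/(1425×114×10³) = 2.293×10⁻⁸ N⁻¹.
P = 0.000546 / 2.293×10⁻⁸ = 23810 N = 23.81 kN.
σ_{magnesium alloy} = P/A₁ = 23810/1325 = 17.97 MPa, compressive.

σ ≈ 18 MPa (compressive)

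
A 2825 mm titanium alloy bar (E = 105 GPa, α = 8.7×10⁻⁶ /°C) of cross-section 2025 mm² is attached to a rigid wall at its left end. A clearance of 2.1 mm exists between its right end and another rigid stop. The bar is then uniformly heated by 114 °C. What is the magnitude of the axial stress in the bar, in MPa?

If the wall were absent the bar would grow by αΔT L = 8.7×10⁻⁶ × 114 × 2825 = 2.802 mm.
After closing the 2.1 mm clearance, 2.802 − 2.1 = 0.7018 mm of expansion remains to be suppressed by the wall.
That suppressed elongation corresponds to σ = E·Δ/L = 105×10³ × 0.7018/2825 = 26.09 MPa.

σ ≈ 26.1 MPa (compressive)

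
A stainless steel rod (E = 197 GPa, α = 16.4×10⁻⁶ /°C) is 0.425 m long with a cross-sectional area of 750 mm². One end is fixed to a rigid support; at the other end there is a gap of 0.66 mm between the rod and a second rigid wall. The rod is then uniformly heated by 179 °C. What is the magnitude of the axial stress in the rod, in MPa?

Free thermal elongation = αΔT L = 16.4×10⁻⁶ × 179 × 425 = 1.248 mm.
The gap closes (δ_free > 0.66 mm) and the wall then resists a further 1.248 − 0.66 = 0.5876 mm of expansion.
That suppressed elongation corresponds to σ = E·Δ/L = 197×10³ × 0.5876/425 = 272.4 MPa.

σ ≈ 272 MPa (compressive)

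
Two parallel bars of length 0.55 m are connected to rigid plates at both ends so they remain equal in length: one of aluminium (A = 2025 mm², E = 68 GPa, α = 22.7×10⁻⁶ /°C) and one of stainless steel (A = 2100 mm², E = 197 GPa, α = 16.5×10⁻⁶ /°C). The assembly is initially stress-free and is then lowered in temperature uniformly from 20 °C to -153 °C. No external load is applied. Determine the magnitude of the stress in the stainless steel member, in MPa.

Both members must finish at the same length. With the larger α, the aluminium tends to over-contract; the plates restrain it, putting the aluminium in tension and the stainless steel in compression. With no external load the two internal forces are equal and opposite, magnitude P.
Compatibility of the two members (thermal + elastic change equal): (α₁ − α₂)ΔT = P·[1/(A₁E₁) + 1/(A₂E₂)].
|α₁ − α₂|·ΔT = 6.2×10⁻⁶ × 173 = 0.001073.
1/(A₁E₁) + 1/(A₂E₂) = 1/(2025×68×10³) + 1/(2100×197×10³) = 9.679×10⁻⁹ N⁻¹.
P = 0.001073 / 9.679×10⁻⁹ = 110800 N = 110.8 kN.
σ_{stainless steel} = P/A₂ = 110800/2100 = 52.77 MPa, compressive.

σ ≈ 52.8 MPa (compressive)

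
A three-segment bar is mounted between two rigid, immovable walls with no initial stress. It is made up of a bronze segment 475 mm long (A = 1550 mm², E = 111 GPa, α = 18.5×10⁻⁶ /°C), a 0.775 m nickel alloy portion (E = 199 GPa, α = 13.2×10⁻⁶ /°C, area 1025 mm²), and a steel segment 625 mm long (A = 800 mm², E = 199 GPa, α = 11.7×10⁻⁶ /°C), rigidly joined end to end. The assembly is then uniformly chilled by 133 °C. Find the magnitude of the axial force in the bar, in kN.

With the walls removed the bar would change length by δ_free = Σ αᵢΔT Lᵢ = 18.5×10⁻⁶×133×475 + 13.2×10⁻⁶×133×775 + 11.7×10⁻⁶×133×625 = 3.502 mm.
Since the ends are fixed, an axial force P builds up, equal in every segment, with P · Σ Lᵢ/(AᵢEᵢ) = δ_free.
The series flexibility is Σ Lᵢ/(AᵢEᵢ) = 475/(1550×111×10³) + 775/(1025×199×10³) + 625/(800×199×10³) = 1.049×10⁻⁵ mm/N.
So P = 3.502 / 1.049×10⁻⁵ = 334 kN, tensile.

P ≈ 334 kN (tensile)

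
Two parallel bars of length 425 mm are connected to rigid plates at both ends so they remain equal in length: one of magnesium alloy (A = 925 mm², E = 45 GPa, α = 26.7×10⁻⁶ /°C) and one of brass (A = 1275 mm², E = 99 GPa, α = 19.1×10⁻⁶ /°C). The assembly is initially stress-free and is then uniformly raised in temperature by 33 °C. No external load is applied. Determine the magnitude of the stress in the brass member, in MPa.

Equilibrium of a rigid end plate with no external load gives equal and opposite internal forces ±P in the two members. Since α_{magnesium alloy} > α_{brass}, heating drives the magnesium alloy into compression and the brass into tension.
Setting the final lengths equal and cancelling L: (α₁ − α₂)ΔT = P/(A₁E₁) + P/(A₂E₂).
|α₁ − α₂|·ΔT = 7.6×10⁻⁶ × 33 = 0.0002508.
1/(A₁E₁) + 1/(A₂E₂) = 1/(925×45×10³) + 1/(1275×99×10³) = 3.195×10⁻⁸ N⁻¹.
P = 0.0002508 / 3.195×10⁻⁸ = 7851 N = 7.851 kN.
σ_{brass} = P/A₂ = 7851/1275 = 6.157 MPa, tensile.

σ ≈ 6.16 MPa (tensile)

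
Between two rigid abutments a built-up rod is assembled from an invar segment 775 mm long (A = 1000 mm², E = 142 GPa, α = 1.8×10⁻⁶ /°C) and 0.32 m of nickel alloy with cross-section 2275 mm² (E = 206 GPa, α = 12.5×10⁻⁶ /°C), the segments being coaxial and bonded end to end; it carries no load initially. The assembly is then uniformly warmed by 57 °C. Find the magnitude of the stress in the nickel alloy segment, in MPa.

σ ≈ 22 MPa (compressive)

With the walls removed the bar would change length by δ_free = Σ αᵢΔT Lᵢ = 1.8×10⁻⁶×57×775 + 12.5×10⁻⁶×57×320 = 0.3075 mm.
Since the ends are fixed, an axial force P builds up, equal in every segment, with P · Σ Lᵢ/(AᵢEᵢ) = δ_free.
The series flexibility is Σ Lᵢ/(AᵢEᵢ) = 775/(1000×142×10³) + 320/(2275×206×10³) = 6.141×10⁻⁶ mm/N.
P = 0.3075 / 6.141×10⁻⁶ = 50080 N = 50.08 kN, compressive.
σ_{nickel alloy} = P / A = 50080 / 2275 = 22.01 MPa.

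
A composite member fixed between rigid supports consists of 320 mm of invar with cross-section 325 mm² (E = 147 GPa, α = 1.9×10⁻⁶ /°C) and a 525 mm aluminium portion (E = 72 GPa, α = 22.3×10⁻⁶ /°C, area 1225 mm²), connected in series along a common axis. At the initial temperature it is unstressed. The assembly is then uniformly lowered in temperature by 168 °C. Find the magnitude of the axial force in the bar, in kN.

P ≈ 164 kN (tensile)

With the walls removed the bar would change length by δ_free = Σ αᵢΔT Lᵢ = 1.9×10⁻⁶×168×320 + 22.3×10⁻⁶×168×525 = 2.069 mm.
The walls prevent any net length change, so an axial force P (same in every segment) develops. Compatibility: P · Σ Lᵢ/(AᵢEᵢ) = δ_free.
The series flexibility is Σ Lᵢ/(AᵢEᵢ) = 320/(325×147×10³) + 525/(1225×72×10³) = 1.265×10⁻⁵ mm/N.
Hence P = δ_free / Σ(L/AE) = 2.069/1.265×10⁻⁵ = 163.6 kN (tensile).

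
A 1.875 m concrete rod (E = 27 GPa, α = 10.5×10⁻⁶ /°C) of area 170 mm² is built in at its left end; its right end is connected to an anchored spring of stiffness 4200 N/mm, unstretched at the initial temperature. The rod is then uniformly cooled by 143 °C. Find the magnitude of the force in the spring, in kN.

If the spring were absent the rod would shorten by αΔT L = 10.5×10⁻⁶ × 143 × 1875 = 2.815 mm.
Let P be the tensile force in the spring. The rod extends elastically by PL/(AE) and the spring stretches by P/k; together these equal δ_free.
P [ L/(AE) + 1/k ] = δ_free → P [ 1875/(170×27×10³) + 1/(4200) ] = 2.815.
P = 2.815 / 0.0006466 = 4354 N.

P ≈ 4.35 kN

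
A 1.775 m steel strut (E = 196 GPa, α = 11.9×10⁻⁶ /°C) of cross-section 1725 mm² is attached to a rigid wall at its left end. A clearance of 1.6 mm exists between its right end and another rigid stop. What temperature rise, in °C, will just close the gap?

ΔT ≈ 75.7 °C

The gap closes when αΔT L = 1.6 mm, since the strut is still unstressed at that instant.
So ΔT = g/(αL) = 1.6/(11.9×10⁻⁶ × 1775) = 75.75 °C.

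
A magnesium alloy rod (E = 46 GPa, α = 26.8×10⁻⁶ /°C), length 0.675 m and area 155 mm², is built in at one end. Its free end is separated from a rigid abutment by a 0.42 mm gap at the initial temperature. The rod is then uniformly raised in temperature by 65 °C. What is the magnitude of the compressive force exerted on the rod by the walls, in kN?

Free thermal elongation = αΔT L = 26.8×10⁻⁶ × 65 × 675 = 1.176 mm.
The gap closes (δ_free > 0.42 mm) and the wall then resists a further 1.176 − 0.42 = 0.7559 mm of expansion.
That suppressed elongation corresponds to σ = E·Δ/L = 46×10³ × 0.7559/675 = 51.51 MPa.
P = σA = 51.51 × 155 = 7.984 kN.

P ≈ 7.98 kN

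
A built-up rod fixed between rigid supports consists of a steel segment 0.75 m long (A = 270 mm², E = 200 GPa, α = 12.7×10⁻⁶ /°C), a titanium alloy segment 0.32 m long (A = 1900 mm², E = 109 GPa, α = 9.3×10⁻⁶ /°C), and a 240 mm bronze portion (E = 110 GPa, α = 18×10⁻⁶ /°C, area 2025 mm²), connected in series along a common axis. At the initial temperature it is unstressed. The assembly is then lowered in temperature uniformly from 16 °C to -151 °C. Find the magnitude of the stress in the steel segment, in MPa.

With the walls removed the bar would change length by δ_free = Σ αᵢΔT Lᵢ = 12.7×10⁻⁶×167×750 + 9.3×10⁻⁶×167×320 + 18×10⁻⁶×167×240 = 2.809 mm.
The walls prevent any net length change, so an axial force P (same in every segment) develops. Compatibility: P · Σ Lᵢ/(AᵢEᵢ) = δ_free.
Σ Lᵢ/(AᵢEᵢ) = 750/(270×200×10³) + 320/(1900×109×10³) + 240/(2025×110×10³) = 1.651×10⁻⁵ mm/N.
P = 2.809 / 1.651×10⁻⁵ = 170100 N = 170.1 kN, tensile.
σ_{steel} = P / A = 170100 / 270 = 630.1 MPa.

σ ≈ 630 MPa (tensile)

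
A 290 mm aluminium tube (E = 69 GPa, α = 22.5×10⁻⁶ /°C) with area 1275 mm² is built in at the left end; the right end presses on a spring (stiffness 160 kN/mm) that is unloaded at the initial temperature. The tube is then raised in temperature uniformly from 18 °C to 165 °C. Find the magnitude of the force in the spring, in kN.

Free thermal expansion: δ_free = αΔT L = 22.5×10⁻⁶ × 147 × 290 = 0.9592 mm.
With a force P in the spring, the elastic change of the tube is PL/(AE) and that of the spring is P/k; compatibility requires their sum to equal δ_free.
P [ L/(AE) + 1/k ] = δ_free → P [ 290/(1275×69×10³) + 1/(160×10³) ] = 0.9592.
P = 0.9592 / 9.546×10⁻⁶ = 100500 N.

P ≈ 100 kN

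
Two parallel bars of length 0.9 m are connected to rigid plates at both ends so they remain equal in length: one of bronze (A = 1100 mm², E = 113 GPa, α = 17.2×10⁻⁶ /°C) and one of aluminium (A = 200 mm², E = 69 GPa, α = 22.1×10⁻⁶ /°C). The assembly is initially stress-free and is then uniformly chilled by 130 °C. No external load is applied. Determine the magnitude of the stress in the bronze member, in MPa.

Both members must finish at the same length. With the larger α, the aluminium tends to over-contract; the plates restrain it, putting the aluminium in tension and the bronze in compression. With no external load the two internal forces are equal and opposite, magnitude P.
Equating the net (thermal + elastic) strains gives |α₁ − α₂|·ΔT = P·[1/(A₁E₁) + 1/(A₂E₂)].
|α₁ − α₂|·ΔT = 4.9×10⁻⁶ × 130 = 0.000637.
1/(A₁E₁) + 1/(A₂E₂) = 1/(1100×113×10³) + 1/(200×69×10³) = 8.051×10⁻⁸ N⁻¹.
So P = 0.000637 / 8.051×10⁻⁸ = 7.912 kN.
σ_{bronze} = P/A₁ = 7912/1100 = 7.193 MPa, compressive.

σ ≈ 7.19 MPa (compressive)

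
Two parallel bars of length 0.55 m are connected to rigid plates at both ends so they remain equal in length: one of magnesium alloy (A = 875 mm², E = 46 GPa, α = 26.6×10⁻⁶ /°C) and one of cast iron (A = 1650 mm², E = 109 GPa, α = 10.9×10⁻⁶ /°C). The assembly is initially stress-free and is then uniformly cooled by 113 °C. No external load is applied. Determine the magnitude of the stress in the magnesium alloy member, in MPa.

The magnesium alloy has the larger α, so on cooling it would change length more than the cast iron if both were free. The rigid plates force a common final length, so the magnesium alloy is put into tension and the cast iron into compression, with equal and opposite forces P (no external load).
Equating the net (thermal + elastic) strains gives |α₁ − α₂|·ΔT = P·[1/(A₁E₁) + 1/(A₂E₂)].
|α₁ − α₂|·ΔT = 15.7×10⁻⁶ × 113 = 0.001774.
1/(A₁E₁) + 1/(A₂E₂) = 1/(875×46×10³) + 1/(1650×109×10³) = 3.04×10⁻⁸ N⁻¹.
So P = 0.001774 / 3.04×10⁻⁸ = 58.35 kN.
σ_{magnesium alloy} = P/A₁ = 58350/875 = 66.68 MPa, tensile.

σ ≈ 66.7 MPa (tensile)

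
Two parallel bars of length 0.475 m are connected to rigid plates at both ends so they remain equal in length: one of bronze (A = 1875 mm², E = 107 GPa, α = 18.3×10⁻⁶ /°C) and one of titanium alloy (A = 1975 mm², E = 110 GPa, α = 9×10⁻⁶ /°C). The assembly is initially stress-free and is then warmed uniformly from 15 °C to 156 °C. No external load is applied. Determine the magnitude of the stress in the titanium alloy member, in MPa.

σ ≈ 69.3 MPa (tensile)

Both members must finish at the same length. With the larger α, the bronze tends to over-expand; the plates restrain it, putting the bronze in compression and the titanium alloy in tension. With no external load the two internal forces are equal and opposite, magnitude P.
Setting the final lengths equal and cancelling L: (α₁ − α₂)ΔT = P/(A₁E₁) + P/(A₂E₂).
|α₁ − α₂|·ΔT = 9.3×10⁻⁶ × 141 = 0.001311.
1/(A₁E₁) + 1/(A₂E₂) = 1/(1875×107×10³) + 1/(1975×110×10³) = 9.587×10⁻⁹ N⁻¹.
P = 0.001311 / 9.587×10⁻⁹ = 136800 N = 136.8 kN.
σ_{titanium alloy} = P/A₂ = 136800/1975 = 69.25 MPa, tensile.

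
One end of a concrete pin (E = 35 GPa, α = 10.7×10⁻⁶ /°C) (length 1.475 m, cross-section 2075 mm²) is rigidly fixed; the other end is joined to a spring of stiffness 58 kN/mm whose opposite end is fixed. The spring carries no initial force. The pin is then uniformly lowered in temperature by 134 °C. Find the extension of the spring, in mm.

δ ≈ 0.971 mm

If the spring were absent the pin would shorten by αΔT L = 10.7×10⁻⁶ × 134 × 1475 = 2.115 mm.
With a force P in the spring, the elastic change of the pin is PL/(AE) and that of the spring is P/k; compatibility requires their sum to equal δ_free.
P [ L/(AE) + 1/k ] = δ_free → P [ 1475/(2075×35×10³) + 1/(58×10³) ] = 2.115.
P = 2.115 / 3.755×10⁻⁵ = 56320 N.
Spring extension = P/k = 56320/(58×10³) = 0.971 mm.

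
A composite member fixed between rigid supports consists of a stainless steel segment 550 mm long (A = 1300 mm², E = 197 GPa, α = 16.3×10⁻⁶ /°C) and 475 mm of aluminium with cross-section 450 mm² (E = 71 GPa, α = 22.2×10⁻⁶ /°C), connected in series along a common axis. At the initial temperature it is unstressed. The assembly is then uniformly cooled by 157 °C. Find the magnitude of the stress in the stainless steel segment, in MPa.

σ ≈ 138 MPa (tensile)

If the supports were absent, the total length change would be Σ αᵢΔT Lᵢ = 16.3×10⁻⁶×157×550 + 22.2×10⁻⁶×157×475 = 3.063 mm.
The rigid supports impose zero overall length change; the single axial force P common to all segments must satisfy P Σ Lᵢ/(AᵢEᵢ) = δ_free.
The series flexibility is Σ Lᵢ/(AᵢEᵢ) = 550/(1300×197×10³) + 475/(450×71×10³) = 1.701×10⁻⁵ mm/N.
P = 3.063 / 1.701×10⁻⁵ = 180000 N = 180 kN, tensile.
σ_{stainless steel} = P / A = 180000 / 1300 = 138.5 MPa.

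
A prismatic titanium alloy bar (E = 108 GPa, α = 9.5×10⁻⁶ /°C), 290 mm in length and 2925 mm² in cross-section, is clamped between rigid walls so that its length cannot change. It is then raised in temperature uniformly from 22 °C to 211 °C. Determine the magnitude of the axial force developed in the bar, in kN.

P ≈ 567 kN (compressive)

The ends cannot move, so σ = EαΔT = 108×10³ × 9.5×10⁻⁶ × 189 = 193.9 MPa.
Axial force P = σA = 193.9 × 2925 = 567200 N = 567.2 kN, compressive.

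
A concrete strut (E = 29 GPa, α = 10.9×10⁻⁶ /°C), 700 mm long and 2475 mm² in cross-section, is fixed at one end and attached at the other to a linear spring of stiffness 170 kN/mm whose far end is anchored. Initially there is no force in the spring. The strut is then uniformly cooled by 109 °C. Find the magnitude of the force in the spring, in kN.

The unrestrained thermal change is αΔT L = 10.9×10⁻⁶ × 109 × 700 = 0.8317 mm.
Let P be the tensile force in the spring. The strut extends elastically by PL/(AE) and the spring stretches by P/k; together these equal δ_free.
P [ L/(AE) + 1/k ] = δ_free → P [ 700/(2475×29×10³) + 1/(170×10³) ] = 0.8317.
P = 0.8317 / 1.564×10⁻⁵ = 53190 N.

P ≈ 53.2 kN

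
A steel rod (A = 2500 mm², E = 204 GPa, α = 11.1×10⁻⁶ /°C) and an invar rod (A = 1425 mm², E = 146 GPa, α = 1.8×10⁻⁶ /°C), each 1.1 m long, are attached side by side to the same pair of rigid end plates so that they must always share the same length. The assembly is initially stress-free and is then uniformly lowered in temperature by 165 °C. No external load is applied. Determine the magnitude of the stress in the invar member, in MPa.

The steel has the larger α, so on cooling it would change length more than the invar if both were free. The rigid plates force a common final length, so the steel is put into tension and the invar into compression, with equal and opposite forces P (no external load).
Compatibility of the two members (thermal + elastic change equal): (α₁ − α₂)ΔT = P·[1/(A₁E₁) + 1/(A₂E₂)].
|α₁ − α₂|·ΔT = 9.3×10⁻⁶ × 165 = 0.001534.
1/(A₁E₁) + 1/(A₂E₂) = 1/(2500×204×10³) + 1/(1425×146×10³) = 6.767×10⁻⁹ N⁻¹.
So P = 0.001534 / 6.767×10⁻⁹ = 226.8 kN.
σ_{invar} = P/A₂ = 226800/1425 = 159.1 MPa, compressive.

σ ≈ 159 MPa (compressive)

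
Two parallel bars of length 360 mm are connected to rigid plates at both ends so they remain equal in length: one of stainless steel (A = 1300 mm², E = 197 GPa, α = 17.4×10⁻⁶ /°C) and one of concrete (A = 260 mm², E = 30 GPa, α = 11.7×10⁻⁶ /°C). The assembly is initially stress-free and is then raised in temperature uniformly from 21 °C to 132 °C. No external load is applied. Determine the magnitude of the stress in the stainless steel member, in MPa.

Equilibrium of a rigid end plate with no external load gives equal and opposite internal forces ±P in the two members. Since α_{stainless steel} > α_{concrete}, heating drives the stainless steel into compression and the concrete into tension.
Equating the net (thermal + elastic) strains gives |α₁ − α₂|·ΔT = P·[1/(A₁E₁) + 1/(A₂E₂)].
|α₁ − α₂|·ΔT = 5.7×10⁻⁶ × 111 = 0.0006327.
1/(A₁E₁) + 1/(A₂E₂) = 1/(1300×197×10³) + 1/(260×30×10³) = 1.321×10⁻⁷ N⁻¹.
P = 0.0006327 / 1.321×10⁻⁷ = 4789 N = 4.789 kN.
σ_{stainless steel} = P/A₁ = 4789/1300 = 3.684 MPa, compressive.

σ ≈ 3.68 MPa (compressive)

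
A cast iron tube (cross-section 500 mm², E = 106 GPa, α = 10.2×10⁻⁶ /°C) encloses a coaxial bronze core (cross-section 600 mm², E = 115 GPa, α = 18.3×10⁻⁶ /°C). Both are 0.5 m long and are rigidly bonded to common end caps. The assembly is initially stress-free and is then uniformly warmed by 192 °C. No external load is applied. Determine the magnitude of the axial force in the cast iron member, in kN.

P ≈ 46.6 kN (tensile in the cast iron)

The bronze has the larger α, so on heating it would change length more than the cast iron if both were free. The rigid plates force a common final length, so the bronze is put into compression and the cast iron into tension, with equal and opposite forces P (no external load).
Equating the net (thermal + elastic) strains gives |α₁ − α₂|·ΔT = P·[1/(A₁E₁) + 1/(A₂E₂)].
|α₁ − α₂|·ΔT = 8.1×10⁻⁶ × 192 = 0.001555.
1/(A₁E₁) + 1/(A₂E₂) = 1/(500×106×10³) + 1/(600×115×10³) = 3.336×10⁻⁸ N⁻¹.
So P = 0.001555 / 3.336×10⁻⁸ = 46.62 kN.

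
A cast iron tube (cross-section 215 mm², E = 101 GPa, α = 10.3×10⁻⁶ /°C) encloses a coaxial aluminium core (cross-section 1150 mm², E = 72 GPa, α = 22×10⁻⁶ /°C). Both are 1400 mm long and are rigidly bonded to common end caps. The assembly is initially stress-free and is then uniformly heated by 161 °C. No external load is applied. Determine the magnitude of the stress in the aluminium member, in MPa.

σ ≈ 28.2 MPa (compressive)

The aluminium has the larger α, so on heating it would change length more than the cast iron if both were free. The rigid plates force a common final length, so the aluminium is put into compression and the cast iron into tension, with equal and opposite forces P (no external load).
Compatibility of the two members (thermal + elastic change equal): (α₁ − α₂)ΔT = P·[1/(A₁E₁) + 1/(A₂E₂)].
|α₁ − α₂|·ΔT = 11.7×10⁻⁶ × 161 = 0.001884.
1/(A₁E₁) + 1/(A₂E₂) = 1/(215×101×10³) + 1/(1150×72×10³) = 5.813×10⁻⁸ N⁻¹.
P = 0.001884 / 5.813×10⁻⁸ = 32410 N = 32.41 kN.
σ_{aluminium} = P/A₂ = 32410/1150 = 28.18 MPa, compressive.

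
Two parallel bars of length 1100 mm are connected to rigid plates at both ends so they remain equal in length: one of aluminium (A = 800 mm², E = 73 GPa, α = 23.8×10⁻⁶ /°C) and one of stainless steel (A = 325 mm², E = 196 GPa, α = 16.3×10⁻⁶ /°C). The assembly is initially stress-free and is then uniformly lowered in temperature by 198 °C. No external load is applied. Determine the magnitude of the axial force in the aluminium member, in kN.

The aluminium has the larger α, so on cooling it would change length more than the stainless steel if both were free. The rigid plates force a common final length, so the aluminium is put into tension and the stainless steel into compression, with equal and opposite forces P (no external load).
Setting the final lengths equal and cancelling L: (α₁ − α₂)ΔT = P/(A₁E₁) + P/(A₂E₂).
|α₁ − α₂|·ΔT = 7.5×10⁻⁶ × 198 = 0.001485.
1/(A₁E₁) + 1/(A₂E₂) = 1/(800×73×10³) + 1/(325×196×10³) = 3.282×10⁻⁸ N⁻¹.
So P = 0.001485 / 3.282×10⁻⁸ = 45.24 kN.

P ≈ 45.2 kN (tensile in the aluminium)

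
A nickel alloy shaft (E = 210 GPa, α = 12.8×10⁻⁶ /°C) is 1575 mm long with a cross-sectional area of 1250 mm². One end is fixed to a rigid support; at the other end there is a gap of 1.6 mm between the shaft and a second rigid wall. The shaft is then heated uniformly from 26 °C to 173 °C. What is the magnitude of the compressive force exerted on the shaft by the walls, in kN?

Unrestrained expansion: δ_free = αΔT L = 12.8×10⁻⁶ × 147 × 1575 = 2.964 mm.
The gap closes (δ_free > 1.6 mm) and the wall then resists a further 2.964 − 1.6 = 1.364 mm of expansion.
So σ = E(δ_free − g)/L = 210×10³ × 1.364/1575 = 181.8 MPa.
Force on the wall = σA = 181.8 × 1250 mm² = 227.3 kN.

P ≈ 227 kN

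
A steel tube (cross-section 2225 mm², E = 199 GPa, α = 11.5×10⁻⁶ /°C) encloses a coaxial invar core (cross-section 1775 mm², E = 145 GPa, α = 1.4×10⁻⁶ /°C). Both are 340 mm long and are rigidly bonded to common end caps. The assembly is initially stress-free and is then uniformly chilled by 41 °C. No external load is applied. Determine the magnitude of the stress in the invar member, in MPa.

σ ≈ 38 MPa (compressive)

Both members must finish at the same length. With the larger α, the steel tends to over-contract; the plates restrain it, putting the steel in tension and the invar in compression. With no external load the two internal forces are equal and opposite, magnitude P.
Compatibility of the two members (thermal + elastic change equal): (α₁ − α₂)ΔT = P·[1/(A₁E₁) + 1/(A₂E₂)].
|α₁ − α₂|·ΔT = 10.1×10⁻⁶ × 41 = 0.0004141.
1/(A₁E₁) + 1/(A₂E₂) = 1/(2225×199×10³) + 1/(1775×145×10³) = 6.144×10⁻⁹ N⁻¹.
So P = 0.0004141 / 6.144×10⁻⁹ = 67.4 kN.
σ_{invar} = P/A₂ = 67400/1775 = 37.97 MPa, compressive.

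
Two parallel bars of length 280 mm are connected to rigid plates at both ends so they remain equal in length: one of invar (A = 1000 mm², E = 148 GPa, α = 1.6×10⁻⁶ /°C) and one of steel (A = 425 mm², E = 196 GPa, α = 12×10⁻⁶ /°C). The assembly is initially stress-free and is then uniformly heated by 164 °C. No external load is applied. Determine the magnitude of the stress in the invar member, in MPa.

Both members must finish at the same length. With the larger α, the steel tends to over-expand; the plates restrain it, putting the steel in compression and the invar in tension. With no external load the two internal forces are equal and opposite, magnitude P.
Compatibility of the two members (thermal + elastic change equal): (α₁ − α₂)ΔT = P·[1/(A₁E₁) + 1/(A₂E₂)].
|α₁ − α₂|·ΔT = 10.4×10⁻⁶ × 164 = 0.001706.
1/(A₁E₁) + 1/(A₂E₂) = 1/(1000×148×10³) + 1/(425×196×10³) = 1.876×10⁻⁸ N⁻¹.
P = 0.001706 / 1.876×10⁻⁸ = 90910 N = 90.91 kN.
σ_{invar} = P/A₁ = 90910/1000 = 90.91 MPa, tensile.

σ ≈ 90.9 MPa (tensile)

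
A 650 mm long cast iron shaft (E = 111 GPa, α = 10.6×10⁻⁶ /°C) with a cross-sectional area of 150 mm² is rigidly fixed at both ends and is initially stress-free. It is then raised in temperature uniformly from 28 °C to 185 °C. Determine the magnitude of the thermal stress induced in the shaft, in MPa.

With length fixed, the mechanical strain must cancel the thermal strain αΔT = 10.6×10⁻⁶ × 157 = 1664.2×10⁻⁶.
σ = EαΔT = 111×10³ × 10.6×10⁻⁶ × 157 = 184.7 MPa (compressive; the shaft is trying to expand).

σ ≈ 185 MPa (compressive)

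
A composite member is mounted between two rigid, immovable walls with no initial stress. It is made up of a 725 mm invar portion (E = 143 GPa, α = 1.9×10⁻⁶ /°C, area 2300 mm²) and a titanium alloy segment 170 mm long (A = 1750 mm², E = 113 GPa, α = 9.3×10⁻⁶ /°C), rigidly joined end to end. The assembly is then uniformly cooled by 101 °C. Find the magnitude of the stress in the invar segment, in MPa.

Free thermal contraction of the whole bar: Σ αᵢΔT Lᵢ = 1.9×10⁻⁶×101×725 + 9.3×10⁻⁶×101×170 = 0.2988 mm.
Since the ends are fixed, an axial force P builds up, equal in every segment, with P · Σ Lᵢ/(AᵢEᵢ) = δ_free.
Σ Lᵢ/(AᵢEᵢ) = 725/(2300×143×10³) + 170/(1750×113×10³) = 3.064×10⁻⁶ mm/N.
So P = 0.2988 / 3.064×10⁻⁶ = 97.52 kN, tensile.
σ_{invar} = P / A = 97520 / 2300 = 42.4 MPa.

σ ≈ 42.4 MPa (tensile)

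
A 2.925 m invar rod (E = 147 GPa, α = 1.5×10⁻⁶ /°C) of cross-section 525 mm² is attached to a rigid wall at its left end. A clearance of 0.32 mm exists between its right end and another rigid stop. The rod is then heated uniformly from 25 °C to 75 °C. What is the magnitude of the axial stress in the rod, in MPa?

σ ≈ 0 MPa

Unrestrained expansion: δ_free = αΔT L = 1.5×10⁻⁶ × 50 × 2925 = 0.2194 mm.
Since δ_free = 0.219 mm is less than the 0.32 mm gap, the rod never touches the wall. No axial force develops.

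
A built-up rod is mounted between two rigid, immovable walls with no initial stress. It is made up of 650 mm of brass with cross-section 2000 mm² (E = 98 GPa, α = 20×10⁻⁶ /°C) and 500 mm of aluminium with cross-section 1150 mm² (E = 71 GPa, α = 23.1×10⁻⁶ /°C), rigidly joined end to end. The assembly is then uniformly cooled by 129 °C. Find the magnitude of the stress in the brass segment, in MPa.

σ ≈ 168 MPa (tensile)

Free thermal contraction of the whole bar: Σ αᵢΔT Lᵢ = 20×10⁻⁶×129×650 + 23.1×10⁻⁶×129×500 = 3.167 mm.
Since the ends are fixed, an axial force P builds up, equal in every segment, with P · Σ Lᵢ/(AᵢEᵢ) = δ_free.
The series flexibility is Σ Lᵢ/(AᵢEᵢ) = 650/(2000×98×10³) + 500/(1150×71×10³) = 9.44×10⁻⁶ mm/N.
Hence P = δ_free / Σ(L/AE) = 3.167/9.44×10⁻⁶ = 335.5 kN (tensile).
σ_{brass} = P / A = 335500 / 2000 = 167.7 MPa.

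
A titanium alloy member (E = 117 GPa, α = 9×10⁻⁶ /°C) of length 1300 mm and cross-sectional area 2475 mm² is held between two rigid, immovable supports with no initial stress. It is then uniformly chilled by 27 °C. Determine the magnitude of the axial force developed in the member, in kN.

P ≈ 70.4 kN (tensile)

Full restraint means ε = 0, so the stress is σ = EαΔT = 117×10³ × 9×10⁻⁶ × 27 = 28.43 MPa.
Then P = σA = 28.43 × 2475 mm² = 70.37 kN, tensile.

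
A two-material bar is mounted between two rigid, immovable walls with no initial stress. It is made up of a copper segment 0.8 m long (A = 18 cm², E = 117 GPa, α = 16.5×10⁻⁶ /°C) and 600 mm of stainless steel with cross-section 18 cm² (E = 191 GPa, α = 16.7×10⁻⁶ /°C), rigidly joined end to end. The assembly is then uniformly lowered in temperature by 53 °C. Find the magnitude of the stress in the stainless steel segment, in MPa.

Free thermal contraction of the whole bar: Σ αᵢΔT Lᵢ = 16.5×10⁻⁶×53×800 + 16.7×10⁻⁶×53×600 = 1.231 mm.
The rigid supports impose zero overall length change; the single axial force P common to all segments must satisfy P Σ Lᵢ/(AᵢEᵢ) = δ_free.
Σ Lᵢ/(AᵢEᵢ) = 800/(1800×117×10³) + 600/(1800×191×10³) = 5.544×10⁻⁶ mm/N.
So P = 1.231 / 5.544×10⁻⁶ = 222 kN, tensile.
σ_{stainless steel} = P / A = 222000 / 1800 = 123.3 MPa.

σ ≈ 123 MPa (tensile)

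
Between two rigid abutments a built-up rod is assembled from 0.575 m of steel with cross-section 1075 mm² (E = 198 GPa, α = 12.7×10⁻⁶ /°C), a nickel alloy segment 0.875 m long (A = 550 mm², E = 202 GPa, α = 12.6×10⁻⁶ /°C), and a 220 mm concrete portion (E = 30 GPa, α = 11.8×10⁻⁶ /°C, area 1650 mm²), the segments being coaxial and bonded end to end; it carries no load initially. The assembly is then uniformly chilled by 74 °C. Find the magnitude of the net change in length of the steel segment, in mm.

|ΔL| ≈ 0.262 mm

Free thermal contraction of the whole bar: Σ αᵢΔT Lᵢ = 12.7×10⁻⁶×74×575 + 12.6×10⁻⁶×74×875 + 11.8×10⁻⁶×74×220 = 1.548 mm.
The rigid supports impose zero overall length change; the single axial force P common to all segments must satisfy P Σ Lᵢ/(AᵢEᵢ) = δ_free.
The series flexibility is Σ Lᵢ/(AᵢEᵢ) = 575/(1075×198×10³) + 875/(550×202×10³) + 220/(1650×30×10³) = 1.502×10⁻⁵ mm/N.
Hence P = δ_free / Σ(L/AE) = 1.548/1.502×10⁻⁵ = 103.1 kN (tensile).
For the steel segment, free thermal change = 12.7×10⁻⁶×74×575 = 0.5404 mm and elastic change from P = 103100×575/(1075×198×10³) = 0.2784 mm; these oppose, so the net change is 0.262 mm (segment shortens).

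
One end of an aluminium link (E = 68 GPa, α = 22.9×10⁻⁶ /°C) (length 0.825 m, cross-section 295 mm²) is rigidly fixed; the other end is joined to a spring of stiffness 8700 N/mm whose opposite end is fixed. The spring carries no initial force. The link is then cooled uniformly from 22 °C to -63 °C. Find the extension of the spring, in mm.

δ ≈ 1.18 mm

The unrestrained thermal change is αΔT L = 22.9×10⁻⁶ × 85 × 825 = 1.606 mm.
Let P be the tensile force in the spring. The link extends elastically by PL/(AE) and the spring stretches by P/k; together these equal δ_free.
P [ L/(AE) + 1/k ] = δ_free → P [ 825/(295×68×10³) + 1/(8700) ] = 1.606.
P = 1.606 / 0.0001561 = 10290 N.
Spring extension = P/k = 10290/(8700) = 1.183 mm.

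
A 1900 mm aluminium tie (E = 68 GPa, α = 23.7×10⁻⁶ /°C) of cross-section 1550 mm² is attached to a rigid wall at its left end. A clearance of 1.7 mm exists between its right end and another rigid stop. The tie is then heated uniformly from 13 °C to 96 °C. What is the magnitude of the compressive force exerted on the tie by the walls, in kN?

If the wall were absent the tie would grow by αΔT L = 23.7×10⁻⁶ × 83 × 1900 = 3.737 mm.
This exceeds the 1.7 mm gap, so the wall pushes back. The portion of expansion that must be recovered elastically is δ_free − gap = 3.737 − 1.7 = 2.037 mm.
Compatibility: PL/(AE) = 2.037 mm, so σ = P/A = E × (2.037/1900) = 72.92 MPa.
Force on the wall = σA = 72.92 × 1550 mm² = 113 kN.

P ≈ 113 kN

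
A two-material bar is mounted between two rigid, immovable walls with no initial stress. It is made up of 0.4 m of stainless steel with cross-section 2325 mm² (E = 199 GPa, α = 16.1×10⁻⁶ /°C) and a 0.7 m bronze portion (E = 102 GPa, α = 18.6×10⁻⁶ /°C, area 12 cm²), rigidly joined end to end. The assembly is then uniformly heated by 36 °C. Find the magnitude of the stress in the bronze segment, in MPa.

σ ≈ 88.7 MPa (compressive)

If the supports were absent, the total length change would be Σ αᵢΔT Lᵢ = 16.1×10⁻⁶×36×400 + 18.6×10⁻⁶×36×700 = 0.7006 mm.
The walls prevent any net length change, so an axial force P (same in every segment) develops. Compatibility: P · Σ Lᵢ/(AᵢEᵢ) = δ_free.
The series flexibility is Σ Lᵢ/(AᵢEᵢ) = 400/(2325×199×10³) + 700/(1200×102×10³) = 6.583×10⁻⁶ mm/N.
So P = 0.7006 / 6.583×10⁻⁶ = 106.4 kN, compressive.
σ_{bronze} = P / A = 106400 / 1200 = 88.68 MPa.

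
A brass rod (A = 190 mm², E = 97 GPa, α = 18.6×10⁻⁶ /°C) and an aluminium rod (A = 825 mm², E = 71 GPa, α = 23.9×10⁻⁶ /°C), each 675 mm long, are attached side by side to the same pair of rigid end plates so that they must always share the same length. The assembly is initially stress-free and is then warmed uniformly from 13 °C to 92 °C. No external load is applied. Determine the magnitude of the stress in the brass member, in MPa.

σ ≈ 30.9 MPa (tensile)

Equilibrium of a rigid end plate with no external load gives equal and opposite internal forces ±P in the two members. Since α_{aluminium} > α_{brass}, heating drives the aluminium into compression and the brass into tension.
Compatibility of the two members (thermal + elastic change equal): (α₁ − α₂)ΔT = P·[1/(A₁E₁) + 1/(A₂E₂)].
|α₁ − α₂|·ΔT = 5.3×10⁻⁶ × 79 = 0.0004187.
1/(A₁E₁) + 1/(A₂E₂) = 1/(190×97×10³) + 1/(825×71×10³) = 7.133×10⁻⁸ N⁻¹.
So P = 0.0004187 / 7.133×10⁻⁸ = 5.87 kN.
σ_{brass} = P/A₁ = 5870/190 = 30.89 MPa, tensile.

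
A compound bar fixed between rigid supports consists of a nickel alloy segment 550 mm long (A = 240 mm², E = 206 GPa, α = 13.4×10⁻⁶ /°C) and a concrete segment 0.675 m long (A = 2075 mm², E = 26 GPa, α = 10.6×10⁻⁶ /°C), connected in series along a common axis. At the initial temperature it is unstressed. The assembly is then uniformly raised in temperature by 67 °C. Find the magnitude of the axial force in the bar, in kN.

P ≈ 41.2 kN (compressive)

Free thermal expansion of the whole bar: Σ αᵢΔT Lᵢ = 13.4×10⁻⁶×67×550 + 10.6×10⁻⁶×67×675 = 0.9732 mm.
The walls prevent any net length change, so an axial force P (same in every segment) develops. Compatibility: P · Σ Lᵢ/(AᵢEᵢ) = δ_free.
Σ Lᵢ/(AᵢEᵢ) = 550/(240×206×10³) + 675/(2075×26×10³) = 2.364×10⁻⁵ mm/N.
P = 0.9732 / 2.364×10⁻⁵ = 41170 N = 41.17 kN, compressive.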